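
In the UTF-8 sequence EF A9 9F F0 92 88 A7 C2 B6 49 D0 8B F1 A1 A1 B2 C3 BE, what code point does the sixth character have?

Offset 0: leading byte 0xEF = 11101111 → 3-byte char #1 = EF A9 9F.
Offset 3: leading byte 0xF0 = 11110000 → 4-byte char #2 = F0 92 88 A7.
Offset 7: leading byte 0xC2 = 11000010 → 2-byte char #3 = C2 B6.
Offset 9: leading byte 0x49 = 01001001 → 1-byte char #4 = 49.
Offset 10: leading byte 0xD0 = 11010000 → 2-byte char #5 = D0 8B.
Offset 12: leading byte 0xF1 = 11110001 → 4-byte char #6 = F1 A1 A1 B2.
Leading byte 0xF1 = 11110001 matches 11110xxx → 4-byte sequence.
Byte 1: 0xF1 = 11110001, payload 001 (3 bits).
Byte 2: 0xA1 = 10100001 (10xxxxxx ✓), payload 100001.
Byte 3: 0xA1 = 10100001 (10xxxxxx ✓), payload 100001.
Byte 4: 0xB2 = 10110010 (10xxxxxx ✓), payload 110010.
Concatenate: 001100001100001110010 = 0x61872 (21 bits → U+61872).

U+61872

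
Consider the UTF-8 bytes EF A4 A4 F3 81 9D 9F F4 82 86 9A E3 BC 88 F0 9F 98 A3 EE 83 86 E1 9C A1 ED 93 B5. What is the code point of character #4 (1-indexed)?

Offset 0: leading byte 0xEF = 11101111 → 3-byte char #1 = EF A4 A4.
Offset 3: leading byte 0xF3 = 11110011 → 4-byte char #2 = F3 81 9D 9F.
Offset 7: leading byte 0xF4 = 11110100 → 4-byte char #3 = F4 82 86 9A.
Offset 11: leading byte 0xE3 = 11100011 → 3-byte char #4 = E3 BC 88.
Leading byte 0xE3 = 11100011 matches 1110xxxx → 3-byte sequence.
Byte 1: 0xE3 = 11100011, payload 0011 (4 bits).
Byte 2: 0xBC = 10111100 (10xxxxxx ✓), payload 111100.
Byte 3: 0x88 = 10001000 (10xxxxxx ✓), payload 001000.
Concatenate: 0011111100001000 = 0x3F08 (16 bits → U+3F08).

U+3F08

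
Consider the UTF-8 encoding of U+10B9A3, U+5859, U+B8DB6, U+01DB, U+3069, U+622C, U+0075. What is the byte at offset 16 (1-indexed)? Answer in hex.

0xA9

1-indexed offset 16 is 0-indexed offset 15.
U+10B9A3 → 4-byte form F4 8B A6 A3 at offsets 0–3.
U+5859 → 3-byte form E5 A1 99 at offsets 4–6.
U+B8DB6 → 4-byte form F2 B8 B6 B6 at offsets 7–10.
U+01DB → 2-byte form C7 9B at offsets 11–12.
U+3069 → 3-byte form E3 81 A9 at offsets 13–15.
Offset 15 falls in char 5's range; it's byte 3 of E3 81 A9 = 0xA9.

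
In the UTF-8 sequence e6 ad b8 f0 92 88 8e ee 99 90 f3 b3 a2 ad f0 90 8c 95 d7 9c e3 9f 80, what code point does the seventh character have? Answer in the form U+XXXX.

Offset 0: leading byte 0xE6 = 11100110 → 3-byte char #1 = E6 AD B8.
Offset 3: leading byte 0xF0 = 11110000 → 4-byte char #2 = F0 92 88 8E.
Offset 7: leading byte 0xEE = 11101110 → 3-byte char #3 = EE 99 90.
Offset 10: leading byte 0xF3 = 11110011 → 4-byte char #4 = F3 B3 A2 AD.
Offset 14: leading byte 0xF0 = 11110000 → 4-byte char #5 = F0 90 8C 95.
Offset 18: leading byte 0xD7 = 11010111 → 2-byte char #6 = D7 9C.
Offset 20: leading byte 0xE3 = 11100011 → 3-byte char #7 = E3 9F 80.
Leading byte 0xE3 = 11100011 matches 1110xxxx → 3-byte sequence.
Byte 1: 0xE3 = 11100011, payload 0011 (4 bits).
Byte 2: 0x9F = 10011111 (10xxxxxx ✓), payload 011111.
Byte 3: 0x80 = 10000000 (10xxxxxx ✓), payload 000000.
Concatenate: 0011011111000000 = 0x37C0 (16 bits → U+37C0).

U+37C0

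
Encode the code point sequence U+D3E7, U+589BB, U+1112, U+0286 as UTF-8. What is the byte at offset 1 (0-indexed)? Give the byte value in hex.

U+D3E7 → 3-byte form ED 8F A7 at offsets 0–2.
Offset 1 falls in char 1's range; it's byte 2 of ED 8F A7 = 0x8F.

0x8F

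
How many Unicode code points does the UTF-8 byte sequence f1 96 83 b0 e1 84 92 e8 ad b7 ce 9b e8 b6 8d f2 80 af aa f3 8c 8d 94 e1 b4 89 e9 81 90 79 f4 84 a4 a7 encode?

11

Byte at offset 0: 0xF1 = 11110001 → 4-byte char (#1). Advance 4.
Byte at offset 4: 0xE1 = 11100001 → 3-byte char (#2). Advance 3.
Byte at offset 7: 0xE8 = 11101000 → 3-byte char (#3). Advance 3.
Byte at offset 10: 0xCE = 11001110 → 2-byte char (#4). Advance 2.
Byte at offset 12: 0xE8 = 11101000 → 3-byte char (#5). Advance 3.
Byte at offset 15: 0xF2 = 11110010 → 4-byte char (#6). Advance 4.
Byte at offset 19: 0xF3 = 11110011 → 4-byte char (#7). Advance 4.
Byte at offset 23: 0xE1 = 11100001 → 3-byte char (#8). Advance 3.
Byte at offset 26: 0xE9 = 11101001 → 3-byte char (#9). Advance 3.
Byte at offset 29: 0x79 = 01111001 → 1-byte char (#10). Advance 1.
Byte at offset 30: 0xF4 = 11110100 → 4-byte char (#11). Advance 4.
Reached end at offset 34 after 11 code points.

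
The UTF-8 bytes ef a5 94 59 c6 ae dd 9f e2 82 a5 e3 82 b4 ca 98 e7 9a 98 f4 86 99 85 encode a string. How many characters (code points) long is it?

Byte at offset 0: 0xEF = 11101111 → 3-byte char (#1). Advance 3.
Byte at offset 3: 0x59 = 01011001 → 1-byte char (#2). Advance 1.
Byte at offset 4: 0xC6 = 11000110 → 2-byte char (#3). Advance 2.
Byte at offset 6: 0xDD = 11011101 → 2-byte char (#4). Advance 2.
Byte at offset 8: 0xE2 = 11100010 → 3-byte char (#5). Advance 3.
Byte at offset 11: 0xE3 = 11100011 → 3-byte char (#6). Advance 3.
Byte at offset 14: 0xCA = 11001010 → 2-byte char (#7). Advance 2.
Byte at offset 16: 0xE7 = 11100111 → 3-byte char (#8). Advance 3.
Byte at offset 19: 0xF4 = 11110100 → 4-byte char (#9). Advance 4.
Reached end at offset 23 after 9 code points.

9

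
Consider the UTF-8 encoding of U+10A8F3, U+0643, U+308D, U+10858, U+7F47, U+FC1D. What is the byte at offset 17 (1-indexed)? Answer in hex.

1-indexed offset 17 is 0-indexed offset 16.
U+10A8F3 → 4-byte form F4 8A A3 B3 at offsets 0–3.
U+0643 → 2-byte form D9 83 at offsets 4–5.
U+308D → 3-byte form E3 82 8D at offsets 6–8.
U+10858 → 4-byte form F0 90 A1 98 at offsets 9–12.
U+7F47 → 3-byte form E7 BD 87 at offsets 13–15.
U+FC1D → 3-byte form EF B0 9D at offsets 16–18.
Offset 16 falls in char 6's range; it's byte 1 of EF B0 9D = 0xEF.

0xEF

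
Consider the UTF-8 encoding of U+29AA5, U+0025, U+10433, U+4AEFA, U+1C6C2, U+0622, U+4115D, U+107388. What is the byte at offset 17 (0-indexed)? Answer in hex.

U+29AA5 → 4-byte form F0 A9 AA A5 at offsets 0–3.
U+0025 → 1-byte form 25 at offsets 4–4.
U+10433 → 4-byte form F0 90 90 B3 at offsets 5–8.
U+4AEFA → 4-byte form F1 8A BB BA at offsets 9–12.
U+1C6C2 → 4-byte form F0 9C 9B 82 at offsets 13–16.
U+0622 → 2-byte form D8 A2 at offsets 17–18.
Offset 17 falls in char 6's range; it's byte 1 of D8 A2 = 0xD8.

0xD8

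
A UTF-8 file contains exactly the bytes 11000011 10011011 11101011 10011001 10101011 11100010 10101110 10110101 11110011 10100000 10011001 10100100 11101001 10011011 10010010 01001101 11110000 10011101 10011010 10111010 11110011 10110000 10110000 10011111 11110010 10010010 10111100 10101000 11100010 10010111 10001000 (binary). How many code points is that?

Byte at offset 0: 0xC3 = 11000011 → 2-byte char (#1). Advance 2.
Byte at offset 2: 0xEB = 11101011 → 3-byte char (#2). Advance 3.
Byte at offset 5: 0xE2 = 11100010 → 3-byte char (#3). Advance 3.
Byte at offset 8: 0xF3 = 11110011 → 4-byte char (#4). Advance 4.
Byte at offset 12: 0xE9 = 11101001 → 3-byte char (#5). Advance 3.
Byte at offset 15: 0x4D = 01001101 → 1-byte char (#6). Advance 1.
Byte at offset 16: 0xF0 = 11110000 → 4-byte char (#7). Advance 4.
Byte at offset 20: 0xF3 = 11110011 → 4-byte char (#8). Advance 4.
Byte at offset 24: 0xF2 = 11110010 → 4-byte char (#9). Advance 4.
Byte at offset 28: 0xE2 = 11100010 → 3-byte char (#10). Advance 3.
Reached end at offset 31 after 10 code points.

10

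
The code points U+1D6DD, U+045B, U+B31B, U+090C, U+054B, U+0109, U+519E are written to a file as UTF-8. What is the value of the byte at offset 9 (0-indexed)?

U+1D6DD → 4-byte form F0 9D 9B 9D at offsets 0–3.
U+045B → 2-byte form D1 9B at offsets 4–5.
U+B31B → 3-byte form EB 8C 9B at offsets 6–8.
U+090C → 3-byte form E0 A4 8C at offsets 9–11.
Offset 9 falls in char 4's range; it's byte 1 of E0 A4 8C = 0xE0.

0xE0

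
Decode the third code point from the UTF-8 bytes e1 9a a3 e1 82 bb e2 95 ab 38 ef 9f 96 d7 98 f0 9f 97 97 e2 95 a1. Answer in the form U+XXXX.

U+256B

Offset 0: leading byte 0xE1 = 11100001 → 3-byte char #1 = E1 9A A3.
Offset 3: leading byte 0xE1 = 11100001 → 3-byte char #2 = E1 82 BB.
Offset 6: leading byte 0xE2 = 11100010 → 3-byte char #3 = E2 95 AB.
Leading byte 0xE2 = 11100010 matches 1110xxxx → 3-byte sequence.
Byte 1: 0xE2 = 11100010, payload 0010 (4 bits).
Byte 2: 0x95 = 10010101 (10xxxxxx ✓), payload 010101.
Byte 3: 0xAB = 10101011 (10xxxxxx ✓), payload 101011.
Concatenate: 0010010101101011 = 0x256B (16 bits → U+256B).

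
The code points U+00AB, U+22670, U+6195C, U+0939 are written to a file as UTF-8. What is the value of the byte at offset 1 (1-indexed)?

0xC2

1-indexed offset 1 is 0-indexed offset 0.
U+00AB → 2-byte form C2 AB at offsets 0–1.
Offset 0 falls in char 1's range; it's byte 1 of C2 AB = 0xC2.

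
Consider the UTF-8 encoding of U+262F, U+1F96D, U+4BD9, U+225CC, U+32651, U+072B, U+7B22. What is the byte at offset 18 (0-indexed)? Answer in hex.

U+262F → 3-byte form E2 98 AF at offsets 0–2.
U+1F96D → 4-byte form F0 9F A5 AD at offsets 3–6.
U+4BD9 → 3-byte form E4 AF 99 at offsets 7–9.
U+225CC → 4-byte form F0 A2 97 8C at offsets 10–13.
U+32651 → 4-byte form F0 B2 99 91 at offsets 14–17.
U+072B → 2-byte form DC AB at offsets 18–19.
Offset 18 falls in char 6's range; it's byte 1 of DC AB = 0xDC.

0xDC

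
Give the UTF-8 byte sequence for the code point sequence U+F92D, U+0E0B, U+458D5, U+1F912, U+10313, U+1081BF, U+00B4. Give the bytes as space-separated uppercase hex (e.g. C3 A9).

U+F92D: 3-byte form → EF A4 AD.
U+0E0B: 3-byte form → E0 B8 8B.
U+458D5: 4-byte form → F1 85 A3 95.
U+1F912: 4-byte form → F0 9F A4 92.
U+10313: 4-byte form → F0 90 8C 93.
U+1081BF: 4-byte form → F4 88 86 BF.
U+00B4: 2-byte form → C2 B4.
Concatenated (24 bytes): EF A4 AD E0 B8 8B F1 85 A3 95 F0 9F A4 92 F0 90 8C 93 F4 88 86 BF C2 B4.

EF A4 AD E0 B8 8B F1 85 A3 95 F0 9F A4 92 F0 90 8C 93 F4 88 86 BF C2 B4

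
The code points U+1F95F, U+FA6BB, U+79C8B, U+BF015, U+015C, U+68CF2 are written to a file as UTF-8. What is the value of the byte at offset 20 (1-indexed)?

1-indexed offset 20 is 0-indexed offset 19.
U+1F95F → 4-byte form F0 9F A5 9F at offsets 0–3.
U+FA6BB → 4-byte form F3 BA 9A BB at offsets 4–7.
U+79C8B → 4-byte form F1 B9 B2 8B at offsets 8–11.
U+BF015 → 4-byte form F2 BF 80 95 at offsets 12–15.
U+015C → 2-byte form C5 9C at offsets 16–17.
U+68CF2 → 4-byte form F1 A8 B3 B2 at offsets 18–21.
Offset 19 falls in char 6's range; it's byte 2 of F1 A8 B3 B2 = 0xA8.

0xA8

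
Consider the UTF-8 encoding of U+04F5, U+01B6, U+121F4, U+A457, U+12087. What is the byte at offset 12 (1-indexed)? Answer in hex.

1-indexed offset 12 is 0-indexed offset 11.
U+04F5 → 2-byte form D3 B5 at offsets 0–1.
U+01B6 → 2-byte form C6 B6 at offsets 2–3.
U+121F4 → 4-byte form F0 92 87 B4 at offsets 4–7.
U+A457 → 3-byte form EA 91 97 at offsets 8–10.
U+12087 → 4-byte form F0 92 82 87 at offsets 11–14.
Offset 11 falls in char 5's range; it's byte 1 of F0 92 82 87 = 0xF0.

0xF0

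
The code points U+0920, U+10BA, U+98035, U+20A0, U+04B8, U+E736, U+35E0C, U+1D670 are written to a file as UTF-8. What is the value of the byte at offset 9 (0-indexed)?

U+0920 → 3-byte form E0 A4 A0 at offsets 0–2.
U+10BA → 3-byte form E1 82 BA at offsets 3–5.
U+98035 → 4-byte form F2 98 80 B5 at offsets 6–9.
Offset 9 falls in char 3's range; it's byte 4 of F2 98 80 B5 = 0xB5.

0xB5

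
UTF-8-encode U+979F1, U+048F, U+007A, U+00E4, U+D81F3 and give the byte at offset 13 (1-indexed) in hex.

1-indexed offset 13 is 0-indexed offset 12.
U+979F1 → 4-byte form F2 97 A7 B1 at offsets 0–3.
U+048F → 2-byte form D2 8F at offsets 4–5.
U+007A → 1-byte form 7A at offsets 6–6.
U+00E4 → 2-byte form C3 A4 at offsets 7–8.
U+D81F3 → 4-byte form F3 98 87 B3 at offsets 9–12.
Offset 12 falls in char 5's range; it's byte 4 of F3 98 87 B3 = 0xB3.

0xB3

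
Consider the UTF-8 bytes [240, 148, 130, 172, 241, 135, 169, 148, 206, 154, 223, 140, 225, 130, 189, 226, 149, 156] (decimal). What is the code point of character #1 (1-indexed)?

U+140AC

Offset 0: leading byte 0xF0 = 11110000 → 4-byte char #1 = F0 94 82 AC.
Leading byte 0xF0 = 11110000 matches 11110xxx → 4-byte sequence.
Byte 1: 0xF0 = 11110000, payload 000 (3 bits).
Byte 2: 0x94 = 10010100 (10xxxxxx ✓), payload 010100.
Byte 3: 0x82 = 10000010 (10xxxxxx ✓), payload 000010.
Byte 4: 0xAC = 10101100 (10xxxxxx ✓), payload 101100.
Concatenate: 000010100000010101100 = 0x140AC (21 bits → U+140AC).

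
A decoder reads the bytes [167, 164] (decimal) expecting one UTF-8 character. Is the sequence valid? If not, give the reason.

Byte 0xA7 = 10100111 has the form 10xxxxxx — a continuation byte — but there is no preceding leading byte.

invalid (continuation byte with no leading byte)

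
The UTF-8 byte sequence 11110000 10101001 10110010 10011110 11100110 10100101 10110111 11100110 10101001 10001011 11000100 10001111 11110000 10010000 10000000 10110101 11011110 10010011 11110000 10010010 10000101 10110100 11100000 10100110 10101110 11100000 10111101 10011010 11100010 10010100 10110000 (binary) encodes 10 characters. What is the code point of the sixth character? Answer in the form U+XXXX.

Offset 0: leading byte 0xF0 = 11110000 → 4-byte char #1 = F0 A9 B2 9E.
Offset 4: leading byte 0xE6 = 11100110 → 3-byte char #2 = E6 A5 B7.
Offset 7: leading byte 0xE6 = 11100110 → 3-byte char #3 = E6 A9 8B.
Offset 10: leading byte 0xC4 = 11000100 → 2-byte char #4 = C4 8F.
Offset 12: leading byte 0xF0 = 11110000 → 4-byte char #5 = F0 90 80 B5.
Offset 16: leading byte 0xDE = 11011110 → 2-byte char #6 = DE 93.
Leading byte 0xDE = 11011110 matches 110xxxxx → 2-byte sequence.
Byte 1: 0xDE = 11011110, payload 11110 (5 bits).
Byte 2: 0x93 = 10010011 (10xxxxxx ✓), payload 010011.
Concatenate: 11110010011 = 0x793 (11 bits → U+0793).

U+0793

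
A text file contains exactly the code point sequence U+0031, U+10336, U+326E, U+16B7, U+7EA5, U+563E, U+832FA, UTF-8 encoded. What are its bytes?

U+0031: 1-byte form → 31.
U+10336: 4-byte form → F0 90 8C B6.
U+326E: 3-byte form → E3 89 AE.
U+16B7: 3-byte form → E1 9A B7.
U+7EA5: 3-byte form → E7 BA A5.
U+563E: 3-byte form → E5 98 BE.
U+832FA: 4-byte form → F2 83 8B BA.
Concatenated (21 bytes): 31 F0 90 8C B6 E3 89 AE E1 9A B7 E7 BA A5 E5 98 BE F2 83 8B BA.

31 F0 90 8C B6 E3 89 AE E1 9A B7 E7 BA A5 E5 98 BE F2 83 8B BA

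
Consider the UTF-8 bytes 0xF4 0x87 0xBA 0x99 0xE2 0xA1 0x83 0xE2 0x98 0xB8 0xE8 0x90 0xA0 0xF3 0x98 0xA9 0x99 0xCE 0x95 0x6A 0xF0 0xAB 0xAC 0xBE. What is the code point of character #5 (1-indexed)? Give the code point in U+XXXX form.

Offset 0: leading byte 0xF4 = 11110100 → 4-byte char #1 = F4 87 BA 99.
Offset 4: leading byte 0xE2 = 11100010 → 3-byte char #2 = E2 A1 83.
Offset 7: leading byte 0xE2 = 11100010 → 3-byte char #3 = E2 98 B8.
Offset 10: leading byte 0xE8 = 11101000 → 3-byte char #4 = E8 90 A0.
Offset 13: leading byte 0xF3 = 11110011 → 4-byte char #5 = F3 98 A9 99.
Leading byte 0xF3 = 11110011 matches 11110xxx → 4-byte sequence.
Byte 1: 0xF3 = 11110011, payload 011 (3 bits).
Byte 2: 0x98 = 10011000 (10xxxxxx ✓), payload 011000.
Byte 3: 0xA9 = 10101001 (10xxxxxx ✓), payload 101001.
Byte 4: 0x99 = 10011001 (10xxxxxx ✓), payload 011001.
Concatenate: 011011000101001011001 = 0xD8A59 (21 bits → U+D8A59).

U+D8A59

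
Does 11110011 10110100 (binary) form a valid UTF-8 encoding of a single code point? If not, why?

invalid (sequence truncated)

Leading byte 0xF3 = 11110011 → 4-byte form, but only 2 bytes are present.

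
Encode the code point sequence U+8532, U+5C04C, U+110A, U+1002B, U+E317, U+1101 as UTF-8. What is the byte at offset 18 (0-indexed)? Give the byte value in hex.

0x84

U+8532 → 3-byte form E8 94 B2 at offsets 0–2.
U+5C04C → 4-byte form F1 9C 81 8C at offsets 3–6.
U+110A → 3-byte form E1 84 8A at offsets 7–9.
U+1002B → 4-byte form F0 90 80 AB at offsets 10–13.
U+E317 → 3-byte form EE 8C 97 at offsets 14–16.
U+1101 → 3-byte form E1 84 81 at offsets 17–19.
Offset 18 falls in char 6's range; it's byte 2 of E1 84 81 = 0x84.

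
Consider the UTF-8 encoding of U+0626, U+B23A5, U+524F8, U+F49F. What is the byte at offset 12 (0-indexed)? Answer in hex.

0x9F

U+0626 → 2-byte form D8 A6 at offsets 0–1.
U+B23A5 → 4-byte form F2 B2 8E A5 at offsets 2–5.
U+524F8 → 4-byte form F1 92 93 B8 at offsets 6–9.
U+F49F → 3-byte form EF 92 9F at offsets 10–12.
Offset 12 falls in char 4's range; it's byte 3 of EF 92 9F = 0x9F.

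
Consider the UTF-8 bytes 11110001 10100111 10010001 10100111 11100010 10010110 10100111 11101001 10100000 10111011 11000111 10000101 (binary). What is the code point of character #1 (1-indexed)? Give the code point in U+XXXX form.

Offset 0: leading byte 0xF1 = 11110001 → 4-byte char #1 = F1 A7 91 A7.
Leading byte 0xF1 = 11110001 matches 11110xxx → 4-byte sequence.
Byte 1: 0xF1 = 11110001, payload 001 (3 bits).
Byte 2: 0xA7 = 10100111 (10xxxxxx ✓), payload 100111.
Byte 3: 0x91 = 10010001 (10xxxxxx ✓), payload 010001.
Byte 4: 0xA7 = 10100111 (10xxxxxx ✓), payload 100111.
Concatenate: 001100111010001100111 = 0x67467 (21 bits → U+67467).

U+67467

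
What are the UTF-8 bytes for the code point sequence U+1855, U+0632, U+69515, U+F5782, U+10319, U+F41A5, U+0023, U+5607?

E1 A1 95 D8 B2 F1 A9 94 95 F3 B5 9E 82 F0 90 8C 99 F3 B4 86 A5 23 E5 98 87

U+1855: 3-byte form → E1 A1 95.
U+0632: 2-byte form → D8 B2.
U+69515: 4-byte form → F1 A9 94 95.
U+F5782: 4-byte form → F3 B5 9E 82.
U+10319: 4-byte form → F0 90 8C 99.
U+F41A5: 4-byte form → F3 B4 86 A5.
U+0023: 1-byte form → 23.
U+5607: 3-byte form → E5 98 87.
Concatenated (25 bytes): E1 A1 95 D8 B2 F1 A9 94 95 F3 B5 9E 82 F0 90 8C 99 F3 B4 86 A5 23 E5 98 87.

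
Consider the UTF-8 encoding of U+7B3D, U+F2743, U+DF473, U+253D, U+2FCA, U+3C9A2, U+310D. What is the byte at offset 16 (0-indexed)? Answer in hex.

0x8A

U+7B3D → 3-byte form E7 AC BD at offsets 0–2.
U+F2743 → 4-byte form F3 B2 9D 83 at offsets 3–6.
U+DF473 → 4-byte form F3 9F 91 B3 at offsets 7–10.
U+253D → 3-byte form E2 94 BD at offsets 11–13.
U+2FCA → 3-byte form E2 BF 8A at offsets 14–16.
Offset 16 falls in char 5's range; it's byte 3 of E2 BF 8A = 0x8A.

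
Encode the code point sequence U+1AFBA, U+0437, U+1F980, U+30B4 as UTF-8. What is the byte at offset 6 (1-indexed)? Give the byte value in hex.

1-indexed offset 6 is 0-indexed offset 5.
U+1AFBA → 4-byte form F0 9A BE BA at offsets 0–3.
U+0437 → 2-byte form D0 B7 at offsets 4–5.
Offset 5 falls in char 2's range; it's byte 2 of D0 B7 = 0xB7.

0xB7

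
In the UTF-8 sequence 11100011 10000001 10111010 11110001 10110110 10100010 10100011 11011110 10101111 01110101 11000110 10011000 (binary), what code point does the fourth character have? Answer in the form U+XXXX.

U+0075

Offset 0: leading byte 0xE3 = 11100011 → 3-byte char #1 = E3 81 BA.
Offset 3: leading byte 0xF1 = 11110001 → 4-byte char #2 = F1 B6 A2 A3.
Offset 7: leading byte 0xDE = 11011110 → 2-byte char #3 = DE AF.
Offset 9: leading byte 0x75 = 01110101 → 1-byte char #4 = 75.
Leading byte 0x75 = 01110101 matches 0xxxxxxx → 1-byte sequence.
Byte 1: 0x75 = 01110101, payload 1110101 (7 bits).
Concatenate: 1110101 = 0x75 (7 bits → U+0075).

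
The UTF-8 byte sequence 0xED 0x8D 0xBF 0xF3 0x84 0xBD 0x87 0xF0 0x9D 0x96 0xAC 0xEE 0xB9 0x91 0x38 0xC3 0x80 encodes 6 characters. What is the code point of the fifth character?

Offset 0: leading byte 0xED = 11101101 → 3-byte char #1 = ED 8D BF.
Offset 3: leading byte 0xF3 = 11110011 → 4-byte char #2 = F3 84 BD 87.
Offset 7: leading byte 0xF0 = 11110000 → 4-byte char #3 = F0 9D 96 AC.
Offset 11: leading byte 0xEE = 11101110 → 3-byte char #4 = EE B9 91.
Offset 14: leading byte 0x38 = 00111000 → 1-byte char #5 = 38.
Leading byte 0x38 = 00111000 matches 0xxxxxxx → 1-byte sequence.
Byte 1: 0x38 = 00111000, payload 0111000 (7 bits).
Concatenate: 0111000 = 0x38 (7 bits → U+0038).

U+0038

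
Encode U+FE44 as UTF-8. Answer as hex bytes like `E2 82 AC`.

U+FE44 = 0xFE44 = 65092 decimal. In range U+0800–U+FFFF → 3-byte form: 1110xxxx 10xxxxxx 10xxxxxx.
Binary (16 bits): 1111111001000100.
Split 4+6+6: 1111 | 111001 | 000100.
Byte 1: 11101111 = 0xEF.
Byte 2: 10111001 = 0xB9.
Byte 3: 10000100 = 0x84.

EF B9 84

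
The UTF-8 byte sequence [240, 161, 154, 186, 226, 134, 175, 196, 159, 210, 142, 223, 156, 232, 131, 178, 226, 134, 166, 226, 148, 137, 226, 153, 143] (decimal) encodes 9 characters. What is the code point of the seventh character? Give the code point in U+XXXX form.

U+21A6

Offset 0: leading byte 0xF0 = 11110000 → 4-byte char #1 = F0 A1 9A BA.
Offset 4: leading byte 0xE2 = 11100010 → 3-byte char #2 = E2 86 AF.
Offset 7: leading byte 0xC4 = 11000100 → 2-byte char #3 = C4 9F.
Offset 9: leading byte 0xD2 = 11010010 → 2-byte char #4 = D2 8E.
Offset 11: leading byte 0xDF = 11011111 → 2-byte char #5 = DF 9C.
Offset 13: leading byte 0xE8 = 11101000 → 3-byte char #6 = E8 83 B2.
Offset 16: leading byte 0xE2 = 11100010 → 3-byte char #7 = E2 86 A6.
Leading byte 0xE2 = 11100010 matches 1110xxxx → 3-byte sequence.
Byte 1: 0xE2 = 11100010, payload 0010 (4 bits).
Byte 2: 0x86 = 10000110 (10xxxxxx ✓), payload 000110.
Byte 3: 0xA6 = 10100110 (10xxxxxx ✓), payload 100110.
Concatenate: 0010000110100110 = 0x21A6 (16 bits → U+21A6).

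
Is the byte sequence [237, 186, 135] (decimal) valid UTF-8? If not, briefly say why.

Structurally a 3-byte sequence; payload = 0xDE87.
But 0xDE87 is in U+D800–U+DFFF, the surrogate range. Surrogates are not Unicode scalar values and are forbidden in UTF-8.

invalid (encodes a surrogate (U+D800–U+DFFF))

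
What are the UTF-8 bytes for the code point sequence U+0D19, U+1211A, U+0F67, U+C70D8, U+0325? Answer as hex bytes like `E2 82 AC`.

U+0D19: 3-byte form → E0 B4 99.
U+1211A: 4-byte form → F0 92 84 9A.
U+0F67: 3-byte form → E0 BD A7.
U+C70D8: 4-byte form → F3 87 83 98.
U+0325: 2-byte form → CC A5.
Concatenated (16 bytes): E0 B4 99 F0 92 84 9A E0 BD A7 F3 87 83 98 CC A5.

E0 B4 99 F0 92 84 9A E0 BD A7 F3 87 83 98 CC A5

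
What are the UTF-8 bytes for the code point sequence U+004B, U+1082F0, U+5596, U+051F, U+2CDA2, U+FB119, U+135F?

4B F4 88 8B B0 E5 96 96 D4 9F F0 AC B6 A2 F3 BB 84 99 E1 8D 9F

U+004B: 1-byte form → 4B.
U+1082F0: 4-byte form → F4 88 8B B0.
U+5596: 3-byte form → E5 96 96.
U+051F: 2-byte form → D4 9F.
U+2CDA2: 4-byte form → F0 AC B6 A2.
U+FB119: 4-byte form → F3 BB 84 99.
U+135F: 3-byte form → E1 8D 9F.
Concatenated (21 bytes): 4B F4 88 8B B0 E5 96 96 D4 9F F0 AC B6 A2 F3 BB 84 99 E1 8D 9F.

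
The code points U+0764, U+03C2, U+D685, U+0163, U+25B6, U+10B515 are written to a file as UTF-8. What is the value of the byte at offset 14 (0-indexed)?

U+0764 → 2-byte form DD A4 at offsets 0–1.
U+03C2 → 2-byte form CF 82 at offsets 2–3.
U+D685 → 3-byte form ED 9A 85 at offsets 4–6.
U+0163 → 2-byte form C5 A3 at offsets 7–8.
U+25B6 → 3-byte form E2 96 B6 at offsets 9–11.
U+10B515 → 4-byte form F4 8B 94 95 at offsets 12–15.
Offset 14 falls in char 6's range; it's byte 3 of F4 8B 94 95 = 0x94.

0x94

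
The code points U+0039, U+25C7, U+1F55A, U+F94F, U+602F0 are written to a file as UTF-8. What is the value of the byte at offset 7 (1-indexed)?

0x95

1-indexed offset 7 is 0-indexed offset 6.
U+0039 → 1-byte form 39 at offsets 0–0.
U+25C7 → 3-byte form E2 97 87 at offsets 1–3.
U+1F55A → 4-byte form F0 9F 95 9A at offsets 4–7.
Offset 6 falls in char 3's range; it's byte 3 of F0 9F 95 9A = 0x95.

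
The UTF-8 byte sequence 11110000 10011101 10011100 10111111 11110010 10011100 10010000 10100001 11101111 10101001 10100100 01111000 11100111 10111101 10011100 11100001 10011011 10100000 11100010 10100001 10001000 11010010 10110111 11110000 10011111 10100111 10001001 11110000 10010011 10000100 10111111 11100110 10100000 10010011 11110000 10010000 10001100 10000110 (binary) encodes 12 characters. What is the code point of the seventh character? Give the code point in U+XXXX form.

U+2848

Offset 0: leading byte 0xF0 = 11110000 → 4-byte char #1 = F0 9D 9C BF.
Offset 4: leading byte 0xF2 = 11110010 → 4-byte char #2 = F2 9C 90 A1.
Offset 8: leading byte 0xEF = 11101111 → 3-byte char #3 = EF A9 A4.
Offset 11: leading byte 0x78 = 01111000 → 1-byte char #4 = 78.
Offset 12: leading byte 0xE7 = 11100111 → 3-byte char #5 = E7 BD 9C.
Offset 15: leading byte 0xE1 = 11100001 → 3-byte char #6 = E1 9B A0.
Offset 18: leading byte 0xE2 = 11100010 → 3-byte char #7 = E2 A1 88.
Leading byte 0xE2 = 11100010 matches 1110xxxx → 3-byte sequence.
Byte 1: 0xE2 = 11100010, payload 0010 (4 bits).
Byte 2: 0xA1 = 10100001 (10xxxxxx ✓), payload 100001.
Byte 3: 0x88 = 10001000 (10xxxxxx ✓), payload 001000.
Concatenate: 0010100001001000 = 0x2848 (16 bits → U+2848).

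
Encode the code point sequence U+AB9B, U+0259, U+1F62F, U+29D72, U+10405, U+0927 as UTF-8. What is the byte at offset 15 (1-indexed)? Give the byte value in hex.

1-indexed offset 15 is 0-indexed offset 14.
U+AB9B → 3-byte form EA AE 9B at offsets 0–2.
U+0259 → 2-byte form C9 99 at offsets 3–4.
U+1F62F → 4-byte form F0 9F 98 AF at offsets 5–8.
U+29D72 → 4-byte form F0 A9 B5 B2 at offsets 9–12.
U+10405 → 4-byte form F0 90 90 85 at offsets 13–16.
Offset 14 falls in char 5's range; it's byte 2 of F0 90 90 85 = 0x90.

0x90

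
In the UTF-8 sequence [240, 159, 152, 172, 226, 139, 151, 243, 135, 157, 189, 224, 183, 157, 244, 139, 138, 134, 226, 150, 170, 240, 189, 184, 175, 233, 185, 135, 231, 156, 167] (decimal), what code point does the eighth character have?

U+9E47

Offset 0: leading byte 0xF0 = 11110000 → 4-byte char #1 = F0 9F 98 AC.
Offset 4: leading byte 0xE2 = 11100010 → 3-byte char #2 = E2 8B 97.
Offset 7: leading byte 0xF3 = 11110011 → 4-byte char #3 = F3 87 9D BD.
Offset 11: leading byte 0xE0 = 11100000 → 3-byte char #4 = E0 B7 9D.
Offset 14: leading byte 0xF4 = 11110100 → 4-byte char #5 = F4 8B 8A 86.
Offset 18: leading byte 0xE2 = 11100010 → 3-byte char #6 = E2 96 AA.
Offset 21: leading byte 0xF0 = 11110000 → 4-byte char #7 = F0 BD B8 AF.
Offset 25: leading byte 0xE9 = 11101001 → 3-byte char #8 = E9 B9 87.
Leading byte 0xE9 = 11101001 matches 1110xxxx → 3-byte sequence.
Byte 1: 0xE9 = 11101001, payload 1001 (4 bits).
Byte 2: 0xB9 = 10111001 (10xxxxxx ✓), payload 111001.
Byte 3: 0x87 = 10000111 (10xxxxxx ✓), payload 000111.
Concatenate: 1001111001000111 = 0x9E47 (16 bits → U+9E47).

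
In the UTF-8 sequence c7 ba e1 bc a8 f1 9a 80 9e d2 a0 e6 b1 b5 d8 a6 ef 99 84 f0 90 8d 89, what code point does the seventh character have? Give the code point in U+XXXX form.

U+F644

Offset 0: leading byte 0xC7 = 11000111 → 2-byte char #1 = C7 BA.
Offset 2: leading byte 0xE1 = 11100001 → 3-byte char #2 = E1 BC A8.
Offset 5: leading byte 0xF1 = 11110001 → 4-byte char #3 = F1 9A 80 9E.
Offset 9: leading byte 0xD2 = 11010010 → 2-byte char #4 = D2 A0.
Offset 11: leading byte 0xE6 = 11100110 → 3-byte char #5 = E6 B1 B5.
Offset 14: leading byte 0xD8 = 11011000 → 2-byte char #6 = D8 A6.
Offset 16: leading byte 0xEF = 11101111 → 3-byte char #7 = EF 99 84.
Leading byte 0xEF = 11101111 matches 1110xxxx → 3-byte sequence.
Byte 1: 0xEF = 11101111, payload 1111 (4 bits).
Byte 2: 0x99 = 10011001 (10xxxxxx ✓), payload 011001.
Byte 3: 0x84 = 10000100 (10xxxxxx ✓), payload 000100.
Concatenate: 1111011001000100 = 0xF644 (16 bits → U+F644).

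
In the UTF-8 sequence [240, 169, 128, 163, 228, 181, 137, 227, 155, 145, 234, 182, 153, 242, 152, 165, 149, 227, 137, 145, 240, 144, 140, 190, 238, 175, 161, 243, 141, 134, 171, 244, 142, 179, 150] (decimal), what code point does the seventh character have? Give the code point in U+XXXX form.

Offset 0: leading byte 0xF0 = 11110000 → 4-byte char #1 = F0 A9 80 A3.
Offset 4: leading byte 0xE4 = 11100100 → 3-byte char #2 = E4 B5 89.
Offset 7: leading byte 0xE3 = 11100011 → 3-byte char #3 = E3 9B 91.
Offset 10: leading byte 0xEA = 11101010 → 3-byte char #4 = EA B6 99.
Offset 13: leading byte 0xF2 = 11110010 → 4-byte char #5 = F2 98 A5 95.
Offset 17: leading byte 0xE3 = 11100011 → 3-byte char #6 = E3 89 91.
Offset 20: leading byte 0xF0 = 11110000 → 4-byte char #7 = F0 90 8C BE.
Leading byte 0xF0 = 11110000 matches 11110xxx → 4-byte sequence.
Byte 1: 0xF0 = 11110000, payload 000 (3 bits).
Byte 2: 0x90 = 10010000 (10xxxxxx ✓), payload 010000.
Byte 3: 0x8C = 10001100 (10xxxxxx ✓), payload 001100.
Byte 4: 0xBE = 10111110 (10xxxxxx ✓), payload 111110.
Concatenate: 000010000001100111110 = 0x1033E (21 bits → U+1033E).

U+1033E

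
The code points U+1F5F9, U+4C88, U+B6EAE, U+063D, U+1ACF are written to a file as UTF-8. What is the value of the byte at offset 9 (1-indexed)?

1-indexed offset 9 is 0-indexed offset 8.
U+1F5F9 → 4-byte form F0 9F 97 B9 at offsets 0–3.
U+4C88 → 3-byte form E4 B2 88 at offsets 4–6.
U+B6EAE → 4-byte form F2 B6 BA AE at offsets 7–10.
Offset 8 falls in char 3's range; it's byte 2 of F2 B6 BA AE = 0xB6.

0xB6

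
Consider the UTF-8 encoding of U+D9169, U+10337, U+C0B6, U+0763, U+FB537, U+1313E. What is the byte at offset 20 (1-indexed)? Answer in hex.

1-indexed offset 20 is 0-indexed offset 19.
U+D9169 → 4-byte form F3 99 85 A9 at offsets 0–3.
U+10337 → 4-byte form F0 90 8C B7 at offsets 4–7.
U+C0B6 → 3-byte form EC 82 B6 at offsets 8–10.
U+0763 → 2-byte form DD A3 at offsets 11–12.
U+FB537 → 4-byte form F3 BB 94 B7 at offsets 13–16.
U+1313E → 4-byte form F0 93 84 BE at offsets 17–20.
Offset 19 falls in char 6's range; it's byte 3 of F0 93 84 BE = 0x84.

0x84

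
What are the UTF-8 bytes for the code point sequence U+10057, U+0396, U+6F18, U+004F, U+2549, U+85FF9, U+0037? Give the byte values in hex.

F0 90 81 97 CE 96 E6 BC 98 4F E2 95 89 F2 85 BF B9 37

U+10057: 4-byte form → F0 90 81 97.
U+0396: 2-byte form → CE 96.
U+6F18: 3-byte form → E6 BC 98.
U+004F: 1-byte form → 4F.
U+2549: 3-byte form → E2 95 89.
U+85FF9: 4-byte form → F2 85 BF B9.
U+0037: 1-byte form → 37.
Concatenated (18 bytes): F0 90 81 97 CE 96 E6 BC 98 4F E2 95 89 F2 85 BF B9 37.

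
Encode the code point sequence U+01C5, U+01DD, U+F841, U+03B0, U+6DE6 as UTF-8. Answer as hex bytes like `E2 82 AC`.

C7 85 C7 9D EF A1 81 CE B0 E6 B7 A6

U+01C5: 2-byte form → C7 85.
U+01DD: 2-byte form → C7 9D.
U+F841: 3-byte form → EF A1 81.
U+03B0: 2-byte form → CE B0.
U+6DE6: 3-byte form → E6 B7 A6.
Concatenated (12 bytes): C7 85 C7 9D EF A1 81 CE B0 E6 B7 A6.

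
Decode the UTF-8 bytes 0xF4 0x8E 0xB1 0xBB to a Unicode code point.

Leading byte 0xF4 = 11110100 matches 11110xxx → 4-byte sequence.
Byte 1: 0xF4 = 11110100, payload 100 (3 bits).
Byte 2: 0x8E = 10001110 (10xxxxxx ✓), payload 001110.
Byte 3: 0xB1 = 10110001 (10xxxxxx ✓), payload 110001.
Byte 4: 0xBB = 10111011 (10xxxxxx ✓), payload 111011.
Concatenate: 100001110110001111011 = 0x10EC7B (21 bits → U+10EC7B).

U+10EC7B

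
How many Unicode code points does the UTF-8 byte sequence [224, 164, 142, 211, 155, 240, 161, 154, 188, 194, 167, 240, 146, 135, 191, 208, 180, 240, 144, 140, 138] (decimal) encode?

Byte at offset 0: 0xE0 = 11100000 → 3-byte char (#1). Advance 3.
Byte at offset 3: 0xD3 = 11010011 → 2-byte char (#2). Advance 2.
Byte at offset 5: 0xF0 = 11110000 → 4-byte char (#3). Advance 4.
Byte at offset 9: 0xC2 = 11000010 → 2-byte char (#4). Advance 2.
Byte at offset 11: 0xF0 = 11110000 → 4-byte char (#5). Advance 4.
Byte at offset 15: 0xD0 = 11010000 → 2-byte char (#6). Advance 2.
Byte at offset 17: 0xF0 = 11110000 → 4-byte char (#7). Advance 4.
Reached end at offset 21 after 7 code points.

7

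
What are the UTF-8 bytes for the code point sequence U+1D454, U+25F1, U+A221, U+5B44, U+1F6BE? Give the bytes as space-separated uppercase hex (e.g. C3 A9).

F0 9D 91 94 E2 97 B1 EA 88 A1 E5 AD 84 F0 9F 9A BE

U+1D454: 4-byte form → F0 9D 91 94.
U+25F1: 3-byte form → E2 97 B1.
U+A221: 3-byte form → EA 88 A1.
U+5B44: 3-byte form → E5 AD 84.
U+1F6BE: 4-byte form → F0 9F 9A BE.
Concatenated (17 bytes): F0 9D 91 94 E2 97 B1 EA 88 A1 E5 AD 84 F0 9F 9A BE.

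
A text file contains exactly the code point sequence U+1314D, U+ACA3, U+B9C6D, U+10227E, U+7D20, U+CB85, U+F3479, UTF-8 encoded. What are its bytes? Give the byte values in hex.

U+1314D: 4-byte form → F0 93 85 8D.
U+ACA3: 3-byte form → EA B2 A3.
U+B9C6D: 4-byte form → F2 B9 B1 AD.
U+10227E: 4-byte form → F4 82 89 BE.
U+7D20: 3-byte form → E7 B4 A0.
U+CB85: 3-byte form → EC AE 85.
U+F3479: 4-byte form → F3 B3 91 B9.
Concatenated (25 bytes): F0 93 85 8D EA B2 A3 F2 B9 B1 AD F4 82 89 BE E7 B4 A0 EC AE 85 F3 B3 91 B9.

F0 93 85 8D EA B2 A3 F2 B9 B1 AD F4 82 89 BE E7 B4 A0 EC AE 85 F3 B3 91 B9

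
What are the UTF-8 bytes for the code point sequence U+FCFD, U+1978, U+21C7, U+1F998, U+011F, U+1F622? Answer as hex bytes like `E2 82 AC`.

EF B3 BD E1 A5 B8 E2 87 87 F0 9F A6 98 C4 9F F0 9F 98 A2

U+FCFD: 3-byte form → EF B3 BD.
U+1978: 3-byte form → E1 A5 B8.
U+21C7: 3-byte form → E2 87 87.
U+1F998: 4-byte form → F0 9F A6 98.
U+011F: 2-byte form → C4 9F.
U+1F622: 4-byte form → F0 9F 98 A2.
Concatenated (19 bytes): EF B3 BD E1 A5 B8 E2 87 87 F0 9F A6 98 C4 9F F0 9F 98 A2.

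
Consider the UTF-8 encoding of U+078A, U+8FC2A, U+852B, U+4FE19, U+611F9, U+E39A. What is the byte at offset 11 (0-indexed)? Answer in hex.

U+078A → 2-byte form DE 8A at offsets 0–1.
U+8FC2A → 4-byte form F2 8F B0 AA at offsets 2–5.
U+852B → 3-byte form E8 94 AB at offsets 6–8.
U+4FE19 → 4-byte form F1 8F B8 99 at offsets 9–12.
Offset 11 falls in char 4's range; it's byte 3 of F1 8F B8 99 = 0xB8.

0xB8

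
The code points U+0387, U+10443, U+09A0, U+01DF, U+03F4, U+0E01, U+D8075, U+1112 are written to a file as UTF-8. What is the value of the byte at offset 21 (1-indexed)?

0xE1

1-indexed offset 21 is 0-indexed offset 20.
U+0387 → 2-byte form CE 87 at offsets 0–1.
U+10443 → 4-byte form F0 90 91 83 at offsets 2–5.
U+09A0 → 3-byte form E0 A6 A0 at offsets 6–8.
U+01DF → 2-byte form C7 9F at offsets 9–10.
U+03F4 → 2-byte form CF B4 at offsets 11–12.
U+0E01 → 3-byte form E0 B8 81 at offsets 13–15.
U+D8075 → 4-byte form F3 98 81 B5 at offsets 16–19.
U+1112 → 3-byte form E1 84 92 at offsets 20–22.
Offset 20 falls in char 8's range; it's byte 1 of E1 84 92 = 0xE1.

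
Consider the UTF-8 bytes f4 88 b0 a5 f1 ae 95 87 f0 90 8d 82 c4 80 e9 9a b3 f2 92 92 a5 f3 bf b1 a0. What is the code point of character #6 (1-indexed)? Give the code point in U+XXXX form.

Offset 0: leading byte 0xF4 = 11110100 → 4-byte char #1 = F4 88 B0 A5.
Offset 4: leading byte 0xF1 = 11110001 → 4-byte char #2 = F1 AE 95 87.
Offset 8: leading byte 0xF0 = 11110000 → 4-byte char #3 = F0 90 8D 82.
Offset 12: leading byte 0xC4 = 11000100 → 2-byte char #4 = C4 80.
Offset 14: leading byte 0xE9 = 11101001 → 3-byte char #5 = E9 9A B3.
Offset 17: leading byte 0xF2 = 11110010 → 4-byte char #6 = F2 92 92 A5.
Leading byte 0xF2 = 11110010 matches 11110xxx → 4-byte sequence.
Byte 1: 0xF2 = 11110010, payload 010 (3 bits).
Byte 2: 0x92 = 10010010 (10xxxxxx ✓), payload 010010.
Byte 3: 0x92 = 10010010 (10xxxxxx ✓), payload 010010.
Byte 4: 0xA5 = 10100101 (10xxxxxx ✓), payload 100101.
Concatenate: 010010010010010100101 = 0x924A5 (21 bits → U+924A5).

U+924A5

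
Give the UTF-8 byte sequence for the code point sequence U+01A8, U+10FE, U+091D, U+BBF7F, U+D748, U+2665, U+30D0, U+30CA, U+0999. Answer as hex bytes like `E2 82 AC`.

U+01A8: 2-byte form → C6 A8.
U+10FE: 3-byte form → E1 83 BE.
U+091D: 3-byte form → E0 A4 9D.
U+BBF7F: 4-byte form → F2 BB BD BF.
U+D748: 3-byte form → ED 9D 88.
U+2665: 3-byte form → E2 99 A5.
U+30D0: 3-byte form → E3 83 90.
U+30CA: 3-byte form → E3 83 8A.
U+0999: 3-byte form → E0 A6 99.
Concatenated (27 bytes): C6 A8 E1 83 BE E0 A4 9D F2 BB BD BF ED 9D 88 E2 99 A5 E3 83 90 E3 83 8A E0 A6 99.

C6 A8 E1 83 BE E0 A4 9D F2 BB BD BF ED 9D 88 E2 99 A5 E3 83 90 E3 83 8A E0 A6 99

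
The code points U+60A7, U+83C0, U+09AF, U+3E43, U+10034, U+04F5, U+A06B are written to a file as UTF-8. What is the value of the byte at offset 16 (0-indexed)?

0xD3

U+60A7 → 3-byte form E6 82 A7 at offsets 0–2.
U+83C0 → 3-byte form E8 8F 80 at offsets 3–5.
U+09AF → 3-byte form E0 A6 AF at offsets 6–8.
U+3E43 → 3-byte form E3 B9 83 at offsets 9–11.
U+10034 → 4-byte form F0 90 80 B4 at offsets 12–15.
U+04F5 → 2-byte form D3 B5 at offsets 16–17.
Offset 16 falls in char 6's range; it's byte 1 of D3 B5 = 0xD3.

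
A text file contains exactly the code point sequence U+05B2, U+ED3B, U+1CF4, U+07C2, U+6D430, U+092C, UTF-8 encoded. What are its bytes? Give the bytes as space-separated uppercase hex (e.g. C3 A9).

D6 B2 EE B4 BB E1 B3 B4 DF 82 F1 AD 90 B0 E0 A4 AC

U+05B2: 2-byte form → D6 B2.
U+ED3B: 3-byte form → EE B4 BB.
U+1CF4: 3-byte form → E1 B3 B4.
U+07C2: 2-byte form → DF 82.
U+6D430: 4-byte form → F1 AD 90 B0.
U+092C: 3-byte form → E0 A4 AC.
Concatenated (17 bytes): D6 B2 EE B4 BB E1 B3 B4 DF 82 F1 AD 90 B0 E0 A4 AC.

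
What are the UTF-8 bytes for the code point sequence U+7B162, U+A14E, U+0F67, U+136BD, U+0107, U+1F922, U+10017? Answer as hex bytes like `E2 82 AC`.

U+7B162: 4-byte form → F1 BB 85 A2.
U+A14E: 3-byte form → EA 85 8E.
U+0F67: 3-byte form → E0 BD A7.
U+136BD: 4-byte form → F0 93 9A BD.
U+0107: 2-byte form → C4 87.
U+1F922: 4-byte form → F0 9F A4 A2.
U+10017: 4-byte form → F0 90 80 97.
Concatenated (24 bytes): F1 BB 85 A2 EA 85 8E E0 BD A7 F0 93 9A BD C4 87 F0 9F A4 A2 F0 90 80 97.

F1 BB 85 A2 EA 85 8E E0 BD A7 F0 93 9A BD C4 87 F0 9F A4 A2 F0 90 80 97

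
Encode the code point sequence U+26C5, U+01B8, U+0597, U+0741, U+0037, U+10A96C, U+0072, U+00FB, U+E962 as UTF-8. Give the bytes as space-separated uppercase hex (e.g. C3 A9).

U+26C5: 3-byte form → E2 9B 85.
U+01B8: 2-byte form → C6 B8.
U+0597: 2-byte form → D6 97.
U+0741: 2-byte form → DD 81.
U+0037: 1-byte form → 37.
U+10A96C: 4-byte form → F4 8A A5 AC.
U+0072: 1-byte form → 72.
U+00FB: 2-byte form → C3 BB.
U+E962: 3-byte form → EE A5 A2.
Concatenated (20 bytes): E2 9B 85 C6 B8 D6 97 DD 81 37 F4 8A A5 AC 72 C3 BB EE A5 A2.

E2 9B 85 C6 B8 D6 97 DD 81 37 F4 8A A5 AC 72 C3 BB EE A5 A2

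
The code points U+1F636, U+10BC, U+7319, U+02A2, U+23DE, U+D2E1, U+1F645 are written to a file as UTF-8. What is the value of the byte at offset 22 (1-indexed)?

1-indexed offset 22 is 0-indexed offset 21.
U+1F636 → 4-byte form F0 9F 98 B6 at offsets 0–3.
U+10BC → 3-byte form E1 82 BC at offsets 4–6.
U+7319 → 3-byte form E7 8C 99 at offsets 7–9.
U+02A2 → 2-byte form CA A2 at offsets 10–11.
U+23DE → 3-byte form E2 8F 9E at offsets 12–14.
U+D2E1 → 3-byte form ED 8B A1 at offsets 15–17.
U+1F645 → 4-byte form F0 9F 99 85 at offsets 18–21.
Offset 21 falls in char 7's range; it's byte 4 of F0 9F 99 85 = 0x85.

0x85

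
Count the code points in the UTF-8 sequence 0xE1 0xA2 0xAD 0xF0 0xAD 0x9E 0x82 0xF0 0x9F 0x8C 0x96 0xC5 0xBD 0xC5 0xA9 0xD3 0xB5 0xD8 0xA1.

7

Byte at offset 0: 0xE1 = 11100001 → 3-byte char (#1). Advance 3.
Byte at offset 3: 0xF0 = 11110000 → 4-byte char (#2). Advance 4.
Byte at offset 7: 0xF0 = 11110000 → 4-byte char (#3). Advance 4.
Byte at offset 11: 0xC5 = 11000101 → 2-byte char (#4). Advance 2.
Byte at offset 13: 0xC5 = 11000101 → 2-byte char (#5). Advance 2.
Byte at offset 15: 0xD3 = 11010011 → 2-byte char (#6). Advance 2.
Byte at offset 17: 0xD8 = 11011000 → 2-byte char (#7). Advance 2.
Reached end at offset 19 after 7 code points.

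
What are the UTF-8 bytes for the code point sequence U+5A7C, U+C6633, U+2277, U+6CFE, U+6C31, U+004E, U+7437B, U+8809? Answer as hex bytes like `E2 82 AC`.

U+5A7C: 3-byte form → E5 A9 BC.
U+C6633: 4-byte form → F3 86 98 B3.
U+2277: 3-byte form → E2 89 B7.
U+6CFE: 3-byte form → E6 B3 BE.
U+6C31: 3-byte form → E6 B0 B1.
U+004E: 1-byte form → 4E.
U+7437B: 4-byte form → F1 B4 8D BB.
U+8809: 3-byte form → E8 A0 89.
Concatenated (24 bytes): E5 A9 BC F3 86 98 B3 E2 89 B7 E6 B3 BE E6 B0 B1 4E F1 B4 8D BB E8 A0 89.

E5 A9 BC F3 86 98 B3 E2 89 B7 E6 B3 BE E6 B0 B1 4E F1 B4 8D BB E8 A0 89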